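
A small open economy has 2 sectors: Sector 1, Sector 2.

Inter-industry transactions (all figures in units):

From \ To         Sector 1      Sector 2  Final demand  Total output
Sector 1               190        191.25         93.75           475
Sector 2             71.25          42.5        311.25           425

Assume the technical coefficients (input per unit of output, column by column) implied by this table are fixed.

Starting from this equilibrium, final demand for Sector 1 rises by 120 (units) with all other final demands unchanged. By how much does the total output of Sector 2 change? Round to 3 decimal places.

Technical coefficients a_ij = z_ij / X_j:
  a_11 = 190/475 = 0.40, a_21 = 71.25/475 = 0.15
  a_12 = 191.25/425 = 0.45, a_22 = 42.5/425 = 0.10
I − A =
  [   0.60    -0.45]
  [  -0.15     0.90]
det(I−A) = (0.60)(0.90) − (-0.45)(-0.15) = 0.4725
adj(I−A) = [[0.90, 0.45], [0.15, 0.60]]
(I − A)⁻¹ = adj(I−A) / det(I−A) ≈
  [   1.9048     0.9524]
  [   0.3175     1.2698]
Δx = (I − A)⁻¹ Δd with Δd having +120 in the Sector 1 component and 0 elsewhere.
So Δx_2 = L_21 · (+120), where L_21 = adj(I−A)_21 / det(I−A) = 0.15 / 0.4725.
Δx_2 = 0.15 × (+120) / 0.4725 = 18.00 / 0.4725 ≈ 38.095.

Δx_2 = 38.095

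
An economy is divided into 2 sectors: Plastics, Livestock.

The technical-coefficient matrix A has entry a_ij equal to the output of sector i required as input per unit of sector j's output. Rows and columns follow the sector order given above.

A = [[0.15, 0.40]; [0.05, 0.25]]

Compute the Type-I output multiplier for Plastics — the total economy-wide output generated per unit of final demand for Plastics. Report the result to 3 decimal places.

m_1 = 1.296

I − A =
  [   0.85    -0.40]
  [  -0.05     0.75]
det(I−A) = (0.85)(0.75) − (-0.40)(-0.05) = 0.6175
adj(I−A) = [[0.75, 0.40], [0.05, 0.85]]
(I − A)⁻¹ = adj(I−A) / det(I−A) ≈
  [   1.2146     0.6478]
  [   0.0810     1.3765]
The output multiplier for sector j is the column-j sum of the Leontief inverse (I − A)⁻¹ = adj(I−A) / det(I−A).
Column 1 of adj(I−A): (0.75, 0.05); det(I−A) = 0.6175.
m_1 = (0.75 + 0.05) / 0.6175 = 0.80 / 0.6175 ≈ 1.296.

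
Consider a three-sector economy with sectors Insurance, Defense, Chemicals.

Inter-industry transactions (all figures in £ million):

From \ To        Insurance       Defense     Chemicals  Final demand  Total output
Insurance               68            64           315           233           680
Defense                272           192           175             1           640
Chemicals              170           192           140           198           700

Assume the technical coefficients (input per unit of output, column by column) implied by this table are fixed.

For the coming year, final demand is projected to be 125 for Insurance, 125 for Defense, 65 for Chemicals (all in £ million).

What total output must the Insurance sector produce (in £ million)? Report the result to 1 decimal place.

Technical coefficients a_ij = z_ij / X_j:
  a_II = 68/680 = 0.10, a_DI = 272/680 = 0.40, a_CI = 170/680 = 0.25
  a_ID = 64/640 = 0.10, a_DD = 192/640 = 0.30, a_CD = 192/640 = 0.30
  a_IC = 315/700 = 0.45, a_DC = 175/700 = 0.25, a_CC = 140/700 = 0.20
I − A =
  [   0.90    -0.10    -0.45]
  [  -0.40     0.70    -0.25]
  [  -0.25    -0.30     0.80]
Cofactors of I−A, C_ij = (−1)^(i+j)·(minor ij) (rows/columns in the sector order above):
  C_11 = (0.70)(0.80) − (-0.25)(-0.30) = 0.4850
  C_12 = −[(-0.40)(0.80) − (-0.25)(-0.25)] = 0.3825
  C_13 = (-0.40)(-0.30) − (0.70)(-0.25) = 0.2950
  C_21 = −[(-0.10)(0.80) − (-0.45)(-0.30)] = 0.2150
  C_22 = (0.90)(0.80) − (-0.45)(-0.25) = 0.6075
  C_23 = −[(0.90)(-0.30) − (-0.10)(-0.25)] = 0.2950
  C_31 = (-0.10)(-0.25) − (-0.45)(0.70) = 0.3400
  C_32 = −[(0.90)(-0.25) − (-0.45)(-0.40)] = 0.4050
  C_33 = (0.90)(0.70) − (-0.10)(-0.40) = 0.5900
det(I−A) = Σ_j (I−A)_1j·C_1j = (0.90)(0.4850) + (-0.10)(0.3825) + (-0.45)(0.2950) = 0.2655
adj(I−A) = Cᵀ =
  [ 0.4850   0.2150   0.3400]
  [ 0.3825   0.6075   0.4050]
  [ 0.2950   0.2950   0.5900]
(I − A)⁻¹ = adj(I−A) / det(I−A) ≈
  [   1.8267     0.8098     1.2806]
  [   1.4407     2.2881     1.5254]
  [   1.1111     1.1111     2.2222]
x = (I − A)⁻¹ d = adj(I−A)·d / det(I−A), with det(I−A) = 0.2655:
  x_I = (0.4850·125 + 0.2150·125 + 0.3400·65) / 0.2655 = 109.60 / 0.2655 ≈ 412.8
  x_D = (0.3825·125 + 0.6075·125 + 0.4050·65) / 0.2655 = 150.075 / 0.2655 ≈ 565.3
  x_C = (0.2950·125 + 0.2950·125 + 0.5900·65) / 0.2655 = 112.10 / 0.2655 ≈ 422.2

x_I = 412.8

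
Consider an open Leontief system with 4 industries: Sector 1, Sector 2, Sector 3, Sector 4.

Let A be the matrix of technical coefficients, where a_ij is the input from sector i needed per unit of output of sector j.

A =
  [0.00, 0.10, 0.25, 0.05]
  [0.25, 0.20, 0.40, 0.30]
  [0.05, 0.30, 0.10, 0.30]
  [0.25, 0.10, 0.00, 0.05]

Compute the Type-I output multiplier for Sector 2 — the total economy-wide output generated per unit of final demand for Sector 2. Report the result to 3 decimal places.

m_2 = 3.264

I − A =
  [   1.00    -0.10    -0.25    -0.05]
  [  -0.25     0.80    -0.40    -0.30]
  [  -0.05    -0.30     0.90    -0.30]
  [  -0.25    -0.10     0.00     0.95]
Compute the cofactors C_ij = (−1)^(i+j)·(3×3 minor ij) of I−A; the adjugate is their transpose:
adj(I−A) = Cᵀ =
  [ 0.531000   0.168750   0.222500   0.151500]
  [ 0.330250   0.813125   0.453125   0.417250]
  [ 0.197750   0.323750   0.687500   0.329750]
  [ 0.174500   0.130000   0.106250   0.546750]
det(I−A) = Σ_j (I−A)_1j·C_1j = (1.00)(0.531000) + (-0.10)(0.330250) + (-0.25)(0.197750) + (-0.05)(0.174500) = 0.4398125
(I − A)⁻¹ = adj(I−A) / det(I−A) ≈
  [   1.2073     0.3837     0.5059     0.3445]
  [   0.7509     1.8488     1.0303     0.9487]
  [   0.4496     0.7361     1.5632     0.7498]
  [   0.3968     0.2956     0.2416     1.2431]
The output multiplier for sector j is the column-j sum of the Leontief inverse (I − A)⁻¹ = adj(I−A) / det(I−A).
Column 2 of adj(I−A): (0.168750, 0.813125, 0.323750, 0.130000); det(I−A) = 0.4398125.
m_2 = (0.168750 + 0.813125 + 0.323750 + 0.130000) / 0.4398125 = 1.435625 / 0.4398125 ≈ 3.264.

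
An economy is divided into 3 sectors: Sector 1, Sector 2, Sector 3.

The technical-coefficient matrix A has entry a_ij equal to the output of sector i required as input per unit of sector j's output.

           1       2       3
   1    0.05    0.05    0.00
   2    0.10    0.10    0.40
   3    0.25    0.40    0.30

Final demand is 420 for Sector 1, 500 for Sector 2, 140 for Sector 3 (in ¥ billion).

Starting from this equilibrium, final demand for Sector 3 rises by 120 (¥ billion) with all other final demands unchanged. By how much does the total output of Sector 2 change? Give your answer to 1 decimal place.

I − A =
  [   0.95    -0.05     0.00]
  [  -0.10     0.90    -0.40]
  [  -0.25    -0.40     0.70]
Cofactors of I−A, C_ij = (−1)^(i+j)·(minor ij) (rows/columns in the sector order above):
  C_11 = (0.90)(0.70) − (-0.40)(-0.40) = 0.4700
  C_12 = −[(-0.10)(0.70) − (-0.40)(-0.25)] = 0.1700
  C_13 = (-0.10)(-0.40) − (0.90)(-0.25) = 0.2650
  C_21 = −[(-0.05)(0.70) − (0.00)(-0.40)] = 0.0350
  C_22 = (0.95)(0.70) − (0.00)(-0.25) = 0.6650
  C_23 = −[(0.95)(-0.40) − (-0.05)(-0.25)] = 0.3925
  C_31 = (-0.05)(-0.40) − (0.00)(0.90) = 0.0200
  C_32 = −[(0.95)(-0.40) − (0.00)(-0.10)] = 0.3800
  C_33 = (0.95)(0.90) − (-0.05)(-0.10) = 0.8500
det(I−A) = Σ_j (I−A)_1j·C_1j = (0.95)(0.4700) + (-0.05)(0.1700) + (0.00)(0.2650) = 0.4380
adj(I−A) = Cᵀ =
  [ 0.4700   0.0350   0.0200]
  [ 0.1700   0.6650   0.3800]
  [ 0.2650   0.3925   0.8500]
(I − A)⁻¹ = adj(I−A) / det(I−A) ≈
  [   1.0731     0.0799     0.0457]
  [   0.3881     1.5183     0.8676]
  [   0.6050     0.8961     1.9406]
Δx = (I − A)⁻¹ Δd with Δd having +120 in the Sector 3 component and 0 elsewhere.
So Δx_2 = L_23 · (+120), where L_23 = adj(I−A)_23 / det(I−A) = 0.3800 / 0.4380.
Δx_2 = 0.3800 × (+120) / 0.4380 = 45.60 / 0.4380 ≈ 104.1.

Δx_2 = 104.1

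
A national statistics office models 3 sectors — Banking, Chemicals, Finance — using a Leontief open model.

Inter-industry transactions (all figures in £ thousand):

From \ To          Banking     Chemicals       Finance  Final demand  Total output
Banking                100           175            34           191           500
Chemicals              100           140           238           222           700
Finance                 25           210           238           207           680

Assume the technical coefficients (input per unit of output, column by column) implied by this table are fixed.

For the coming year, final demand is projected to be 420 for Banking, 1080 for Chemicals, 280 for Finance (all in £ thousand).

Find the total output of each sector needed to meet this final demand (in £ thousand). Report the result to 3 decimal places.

Technical coefficients a_ij = z_ij / X_j:
  a_BB = 100/500 = 0.20, a_CB = 100/500 = 0.20, a_FB = 25/500 = 0.05
  a_BC = 175/700 = 0.25, a_CC = 140/700 = 0.20, a_FC = 210/700 = 0.30
  a_BF = 34/680 = 0.05, a_CF = 238/680 = 0.35, a_FF = 238/680 = 0.35
I − A =
  [   0.80    -0.25    -0.05]
  [  -0.20     0.80    -0.35]
  [  -0.05    -0.30     0.65]
Cofactors of I−A, C_ij = (−1)^(i+j)·(minor ij) (rows/columns in the sector order above):
  C_11 = (0.80)(0.65) − (-0.35)(-0.30) = 0.4150
  C_12 = −[(-0.20)(0.65) − (-0.35)(-0.05)] = 0.1475
  C_13 = (-0.20)(-0.30) − (0.80)(-0.05) = 0.1000
  C_21 = −[(-0.25)(0.65) − (-0.05)(-0.30)] = 0.1775
  C_22 = (0.80)(0.65) − (-0.05)(-0.05) = 0.5175
  C_23 = −[(0.80)(-0.30) − (-0.25)(-0.05)] = 0.2525
  C_31 = (-0.25)(-0.35) − (-0.05)(0.80) = 0.1275
  C_32 = −[(0.80)(-0.35) − (-0.05)(-0.20)] = 0.2900
  C_33 = (0.80)(0.80) − (-0.25)(-0.20) = 0.5900
det(I−A) = Σ_j (I−A)_1j·C_1j = (0.80)(0.4150) + (-0.25)(0.1475) + (-0.05)(0.1000) = 0.290125
adj(I−A) = Cᵀ =
  [ 0.4150   0.1775   0.1275]
  [ 0.1475   0.5175   0.2900]
  [ 0.1000   0.2525   0.5900]
(I − A)⁻¹ = adj(I−A) / det(I−A) ≈
  [   1.4304     0.6118     0.4395]
  [   0.5084     1.7837     0.9996]
  [   0.3447     0.8703     2.0336]
x = (I − A)⁻¹ d = adj(I−A)·d / det(I−A), with det(I−A) = 0.290125:
  x_B = (0.4150·420 + 0.1775·1080 + 0.1275·280) / 0.290125 = 401.70 / 0.290125 ≈ 1384.576
  x_C = (0.1475·420 + 0.5175·1080 + 0.2900·280) / 0.290125 = 702.05 / 0.290125 ≈ 2419.819
  x_F = (0.1000·420 + 0.2525·1080 + 0.5900·280) / 0.290125 = 479.90 / 0.290125 ≈ 1654.115

x_B = 1384.576, x_C = 2419.819, x_F = 1654.115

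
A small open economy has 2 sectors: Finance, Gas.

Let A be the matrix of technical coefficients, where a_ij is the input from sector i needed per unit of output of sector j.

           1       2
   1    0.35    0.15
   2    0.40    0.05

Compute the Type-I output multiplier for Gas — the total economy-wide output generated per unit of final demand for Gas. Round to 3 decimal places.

I − A =
  [   0.65    -0.15]
  [  -0.40     0.95]
det(I−A) = (0.65)(0.95) − (-0.15)(-0.40) = 0.5575
adj(I−A) = [[0.95, 0.15], [0.40, 0.65]]
(I − A)⁻¹ = adj(I−A) / det(I−A) ≈
  [   1.7040     0.2691]
  [   0.7175     1.1659]
The output multiplier for sector j is the column-j sum of the Leontief inverse (I − A)⁻¹ = adj(I−A) / det(I−A).
Column 2 of adj(I−A): (0.15, 0.65); det(I−A) = 0.5575.
m_2 = (0.15 + 0.65) / 0.5575 = 0.80 / 0.5575 ≈ 1.435.

m_2 = 1.435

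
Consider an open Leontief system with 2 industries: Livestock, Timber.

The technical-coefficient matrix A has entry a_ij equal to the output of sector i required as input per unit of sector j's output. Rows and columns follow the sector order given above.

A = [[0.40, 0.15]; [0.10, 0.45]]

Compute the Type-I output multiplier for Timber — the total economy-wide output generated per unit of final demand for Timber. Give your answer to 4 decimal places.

I − A =
  [   0.60    -0.15]
  [  -0.10     0.55]
det(I−A) = (0.60)(0.55) − (-0.15)(-0.10) = 0.3150
adj(I−A) = [[0.55, 0.15], [0.10, 0.60]]
(I − A)⁻¹ = adj(I−A) / det(I−A) ≈
  [   1.74603     0.47619]
  [   0.31746     1.90476]
The output multiplier for sector j is the column-j sum of the Leontief inverse (I − A)⁻¹ = adj(I−A) / det(I−A).
Column 2 of adj(I−A): (0.15, 0.60); det(I−A) = 0.3150.
m_2 = (0.15 + 0.60) / 0.3150 = 0.75 / 0.3150 ≈ 2.3810.

m_2 = 2.3810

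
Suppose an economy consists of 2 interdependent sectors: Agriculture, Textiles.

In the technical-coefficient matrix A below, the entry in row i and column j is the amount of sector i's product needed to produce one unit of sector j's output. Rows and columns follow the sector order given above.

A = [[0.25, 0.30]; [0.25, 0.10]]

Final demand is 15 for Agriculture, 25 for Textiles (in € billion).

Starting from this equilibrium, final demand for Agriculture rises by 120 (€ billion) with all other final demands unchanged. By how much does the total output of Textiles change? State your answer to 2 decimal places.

I − A =
  [   0.75    -0.30]
  [  -0.25     0.90]
det(I−A) = (0.75)(0.90) − (-0.30)(-0.25) = 0.6000
adj(I−A) = [[0.90, 0.30], [0.25, 0.75]]
(I − A)⁻¹ = adj(I−A) / det(I−A) ≈
  [   1.5000     0.5000]
  [   0.4167     1.2500]
Δx = (I − A)⁻¹ Δd with Δd having +120 in the Agriculture component and 0 elsewhere.
So Δx_T = L_TA · (+120), where L_TA = adj(I−A)_TA / det(I−A) = 0.25 / 0.6000.
Δx_T = 0.25 × (+120) / 0.6000 = 30.00 / 0.6000 = 50.00.

Δx_T = 50.00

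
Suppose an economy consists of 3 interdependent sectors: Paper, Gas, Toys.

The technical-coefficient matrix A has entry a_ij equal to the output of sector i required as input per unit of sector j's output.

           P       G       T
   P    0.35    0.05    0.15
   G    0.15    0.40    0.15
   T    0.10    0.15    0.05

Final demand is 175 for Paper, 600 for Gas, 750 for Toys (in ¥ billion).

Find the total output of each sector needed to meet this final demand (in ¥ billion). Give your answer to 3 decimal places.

x_P = 628.492, x_G = 1427.374, x_T = 1081.006

I − A =
  [   0.65    -0.05    -0.15]
  [  -0.15     0.60    -0.15]
  [  -0.10    -0.15     0.95]
Cofactors of I−A, C_ij = (−1)^(i+j)·(minor ij) (rows/columns in the sector order above):
  C_11 = (0.60)(0.95) − (-0.15)(-0.15) = 0.5475
  C_12 = −[(-0.15)(0.95) − (-0.15)(-0.10)] = 0.1575
  C_13 = (-0.15)(-0.15) − (0.60)(-0.10) = 0.0825
  C_21 = −[(-0.05)(0.95) − (-0.15)(-0.15)] = 0.0700
  C_22 = (0.65)(0.95) − (-0.15)(-0.10) = 0.6025
  C_23 = −[(0.65)(-0.15) − (-0.05)(-0.10)] = 0.1025
  C_31 = (-0.05)(-0.15) − (-0.15)(0.60) = 0.0975
  C_32 = −[(0.65)(-0.15) − (-0.15)(-0.15)] = 0.1200
  C_33 = (0.65)(0.60) − (-0.05)(-0.15) = 0.3825
det(I−A) = Σ_j (I−A)_1j·C_1j = (0.65)(0.5475) + (-0.05)(0.1575) + (-0.15)(0.0825) = 0.335625
adj(I−A) = Cᵀ =
  [ 0.5475   0.0700   0.0975]
  [ 0.1575   0.6025   0.1200]
  [ 0.0825   0.1025   0.3825]
(I − A)⁻¹ = adj(I−A) / det(I−A) ≈
  [   1.6313     0.2086     0.2905]
  [   0.4693     1.7952     0.3575]
  [   0.2458     0.3054     1.1397]
x = (I − A)⁻¹ d = adj(I−A)·d / det(I−A), with det(I−A) = 0.335625:
  x_P = (0.5475·175 + 0.0700·600 + 0.0975·750) / 0.335625 = 210.9375 / 0.335625 ≈ 628.492
  x_G = (0.1575·175 + 0.6025·600 + 0.1200·750) / 0.335625 = 479.0625 / 0.335625 ≈ 1427.374
  x_T = (0.0825·175 + 0.1025·600 + 0.3825·750) / 0.335625 = 362.8125 / 0.335625 ≈ 1081.006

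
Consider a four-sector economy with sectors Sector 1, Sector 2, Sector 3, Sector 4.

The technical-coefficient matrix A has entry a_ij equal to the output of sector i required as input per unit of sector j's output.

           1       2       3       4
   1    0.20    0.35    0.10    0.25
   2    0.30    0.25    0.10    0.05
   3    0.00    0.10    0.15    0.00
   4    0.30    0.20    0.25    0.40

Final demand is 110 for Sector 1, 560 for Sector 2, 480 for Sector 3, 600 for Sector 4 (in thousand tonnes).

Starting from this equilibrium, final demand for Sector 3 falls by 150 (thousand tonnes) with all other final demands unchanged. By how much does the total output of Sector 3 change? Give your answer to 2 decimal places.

I − A =
  [   0.80    -0.35    -0.10    -0.25]
  [  -0.30     0.75    -0.10    -0.05]
  [   0.00    -0.10     0.85     0.00]
  [  -0.30    -0.20    -0.25     0.60]
Compute the cofactors C_ij = (−1)^(i+j)·(3×3 minor ij) of I−A; the adjugate is their transpose:
adj(I−A) = Cᵀ =
  [ 0.36675   0.23325   0.12125   0.17225]
  [ 0.16575   0.34425   0.08875   0.09775]
  [ 0.01950   0.04050   0.21250   0.01150]
  [ 0.24675   0.24825   0.17875   0.40975]
det(I−A) = Σ_j (I−A)_1j·C_1j = (0.80)(0.36675) + (-0.35)(0.16575) + (-0.10)(0.01950) + (-0.25)(0.24675) = 0.17175
(I − A)⁻¹ = adj(I−A) / det(I−A) ≈
  [   2.1354     1.3581     0.7060     1.0029]
  [   0.9651     2.0044     0.5167     0.5691]
  [   0.1135     0.2358     1.2373     0.0670]
  [   1.4367     1.4454     1.0408     2.3857]
Δx = (I − A)⁻¹ Δd with Δd having -150 in the Sector 3 component and 0 elsewhere.
So Δx_3 = L_33 · (-150), where L_33 = adj(I−A)_33 / det(I−A) = 0.21250 / 0.17175.
Δx_3 = 0.21250 × (-150) / 0.17175 = -31.875 / 0.17175 ≈ -185.59.

Δx_3 = -185.59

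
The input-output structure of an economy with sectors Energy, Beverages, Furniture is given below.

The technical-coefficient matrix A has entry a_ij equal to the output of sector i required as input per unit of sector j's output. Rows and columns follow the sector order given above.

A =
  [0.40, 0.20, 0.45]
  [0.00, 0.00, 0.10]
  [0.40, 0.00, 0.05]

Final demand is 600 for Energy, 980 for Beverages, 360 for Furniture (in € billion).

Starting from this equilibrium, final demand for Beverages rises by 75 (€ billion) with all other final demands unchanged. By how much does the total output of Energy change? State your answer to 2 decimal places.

Δx_1 = 37.30

I − A =
  [   0.60    -0.20    -0.45]
  [   0.00     1.00    -0.10]
  [  -0.40     0.00     0.95]
Cofactors of I−A, C_ij = (−1)^(i+j)·(minor ij) (rows/columns in the sector order above):
  C_11 = (1.00)(0.95) − (-0.10)(0.00) = 0.9500
  C_12 = −[(0.00)(0.95) − (-0.10)(-0.40)] = 0.0400
  C_13 = (0.00)(0.00) − (1.00)(-0.40) = 0.4000
  C_21 = −[(-0.20)(0.95) − (-0.45)(0.00)] = 0.1900
  C_22 = (0.60)(0.95) − (-0.45)(-0.40) = 0.3900
  C_23 = −[(0.60)(0.00) − (-0.20)(-0.40)] = 0.0800
  C_31 = (-0.20)(-0.10) − (-0.45)(1.00) = 0.4700
  C_32 = −[(0.60)(-0.10) − (-0.45)(0.00)] = 0.0600
  C_33 = (0.60)(1.00) − (-0.20)(0.00) = 0.6000
det(I−A) = Σ_j (I−A)_1j·C_1j = (0.60)(0.9500) + (-0.20)(0.0400) + (-0.45)(0.4000) = 0.3820
adj(I−A) = Cᵀ =
  [ 0.9500   0.1900   0.4700]
  [ 0.0400   0.3900   0.0600]
  [ 0.4000   0.0800   0.6000]
(I − A)⁻¹ = adj(I−A) / det(I−A) ≈
  [   2.4869     0.4974     1.2304]
  [   0.1047     1.0209     0.1571]
  [   1.0471     0.2094     1.5707]
Δx = (I − A)⁻¹ Δd with Δd having +75 in the Beverages component and 0 elsewhere.
So Δx_1 = L_12 · (+75), where L_12 = adj(I−A)_12 / det(I−A) = 0.1900 / 0.3820.
Δx_1 = 0.1900 × (+75) / 0.3820 = 14.25 / 0.3820 ≈ 37.30.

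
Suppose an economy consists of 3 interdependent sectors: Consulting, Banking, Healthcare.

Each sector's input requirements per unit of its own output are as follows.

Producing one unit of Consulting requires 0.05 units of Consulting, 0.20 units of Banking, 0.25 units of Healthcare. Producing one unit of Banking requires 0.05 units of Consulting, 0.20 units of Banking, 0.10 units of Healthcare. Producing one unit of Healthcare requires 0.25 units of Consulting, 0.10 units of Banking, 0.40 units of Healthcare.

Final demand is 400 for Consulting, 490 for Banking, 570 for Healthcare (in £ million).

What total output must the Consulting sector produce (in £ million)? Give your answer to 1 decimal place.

I − A =
  [   0.95    -0.05    -0.25]
  [  -0.20     0.80    -0.10]
  [  -0.25    -0.10     0.60]
Cofactors of I−A, C_ij = (−1)^(i+j)·(minor ij) (rows/columns in the sector order above):
  C_11 = (0.80)(0.60) − (-0.10)(-0.10) = 0.4700
  C_12 = −[(-0.20)(0.60) − (-0.10)(-0.25)] = 0.1450
  C_13 = (-0.20)(-0.10) − (0.80)(-0.25) = 0.2200
  C_21 = −[(-0.05)(0.60) − (-0.25)(-0.10)] = 0.0550
  C_22 = (0.95)(0.60) − (-0.25)(-0.25) = 0.5075
  C_23 = −[(0.95)(-0.10) − (-0.05)(-0.25)] = 0.1075
  C_31 = (-0.05)(-0.10) − (-0.25)(0.80) = 0.2050
  C_32 = −[(0.95)(-0.10) − (-0.25)(-0.20)] = 0.1450
  C_33 = (0.95)(0.80) − (-0.05)(-0.20) = 0.7500
det(I−A) = Σ_j (I−A)_1j·C_1j = (0.95)(0.4700) + (-0.05)(0.1450) + (-0.25)(0.2200) = 0.38425
adj(I−A) = Cᵀ =
  [ 0.4700   0.0550   0.2050]
  [ 0.1450   0.5075   0.1450]
  [ 0.2200   0.1075   0.7500]
(I − A)⁻¹ = adj(I−A) / det(I−A) ≈
  [   1.2232     0.1431     0.5335]
  [   0.3774     1.3208     0.3774]
  [   0.5725     0.2798     1.9519]
x = (I − A)⁻¹ d = adj(I−A)·d / det(I−A), with det(I−A) = 0.38425:
  x_1 = (0.4700·400 + 0.0550·490 + 0.2050·570) / 0.38425 = 331.80 / 0.38425 ≈ 863.5
  x_2 = (0.1450·400 + 0.5075·490 + 0.1450·570) / 0.38425 = 389.325 / 0.38425 ≈ 1013.2
  x_3 = (0.2200·400 + 0.1075·490 + 0.7500·570) / 0.38425 = 568.175 / 0.38425 ≈ 1478.7

x_1 = 863.5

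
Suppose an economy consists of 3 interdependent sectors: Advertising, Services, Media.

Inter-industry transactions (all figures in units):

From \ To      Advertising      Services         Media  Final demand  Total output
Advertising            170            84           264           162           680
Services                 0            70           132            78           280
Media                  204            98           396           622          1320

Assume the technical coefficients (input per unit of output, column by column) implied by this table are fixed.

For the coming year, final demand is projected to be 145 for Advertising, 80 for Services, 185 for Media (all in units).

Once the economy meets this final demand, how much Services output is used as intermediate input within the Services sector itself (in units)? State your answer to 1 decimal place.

Technical coefficients a_ij = z_ij / X_j:
  a_AA = 170/680 = 0.25, a_SA = 0/680 = 0.00, a_MA = 204/680 = 0.30
  a_AS = 84/280 = 0.30, a_SS = 70/280 = 0.25, a_MS = 98/280 = 0.35
  a_AM = 264/1320 = 0.20, a_SM = 132/1320 = 0.10, a_MM = 396/1320 = 0.30
I − A =
  [   0.75    -0.30    -0.20]
  [   0.00     0.75    -0.10]
  [  -0.30    -0.35     0.70]
Cofactors of I−A, C_ij = (−1)^(i+j)·(minor ij) (rows/columns in the sector order above):
  C_11 = (0.75)(0.70) − (-0.10)(-0.35) = 0.4900
  C_12 = −[(0.00)(0.70) − (-0.10)(-0.30)] = 0.0300
  C_13 = (0.00)(-0.35) − (0.75)(-0.30) = 0.2250
  C_21 = −[(-0.30)(0.70) − (-0.20)(-0.35)] = 0.2800
  C_22 = (0.75)(0.70) − (-0.20)(-0.30) = 0.4650
  C_23 = −[(0.75)(-0.35) − (-0.30)(-0.30)] = 0.3525
  C_31 = (-0.30)(-0.10) − (-0.20)(0.75) = 0.1800
  C_32 = −[(0.75)(-0.10) − (-0.20)(0.00)] = 0.0750
  C_33 = (0.75)(0.75) − (-0.30)(0.00) = 0.5625
det(I−A) = Σ_j (I−A)_1j·C_1j = (0.75)(0.4900) + (-0.30)(0.0300) + (-0.20)(0.2250) = 0.3135
adj(I−A) = Cᵀ =
  [ 0.4900   0.2800   0.1800]
  [ 0.0300   0.4650   0.0750]
  [ 0.2250   0.3525   0.5625]
(I − A)⁻¹ = adj(I−A) / det(I−A) ≈
  [   1.5630     0.8931     0.5742]
  [   0.0957     1.4833     0.2392]
  [   0.7177     1.1244     1.7943]
First solve x = (I − A)⁻¹ d = adj(I−A)·d / det(I−A); in particular x_S = (0.0300·145 + 0.4650·80 + 0.0750·185) / 0.3135 = 55.425 / 0.3135 ≈ 176.794.
Intermediate flow from S to S: z_SS = a_SS · x_S = 0.25 × 55.425 / 0.3135 = 13.85625 / 0.3135 ≈ 44.2.

z_SS = 44.2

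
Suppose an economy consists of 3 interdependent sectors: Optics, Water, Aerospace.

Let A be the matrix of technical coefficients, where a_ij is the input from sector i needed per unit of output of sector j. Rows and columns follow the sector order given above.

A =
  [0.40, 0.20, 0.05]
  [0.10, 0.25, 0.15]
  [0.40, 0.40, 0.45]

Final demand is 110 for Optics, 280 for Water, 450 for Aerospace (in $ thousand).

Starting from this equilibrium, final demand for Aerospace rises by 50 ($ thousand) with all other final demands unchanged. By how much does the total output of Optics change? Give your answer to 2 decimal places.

I − A =
  [   0.60    -0.20    -0.05]
  [  -0.10     0.75    -0.15]
  [  -0.40    -0.40     0.55]
Cofactors of I−A, C_ij = (−1)^(i+j)·(minor ij) (rows/columns in the sector order above):
  C_11 = (0.75)(0.55) − (-0.15)(-0.40) = 0.3525
  C_12 = −[(-0.10)(0.55) − (-0.15)(-0.40)] = 0.1150
  C_13 = (-0.10)(-0.40) − (0.75)(-0.40) = 0.3400
  C_21 = −[(-0.20)(0.55) − (-0.05)(-0.40)] = 0.1300
  C_22 = (0.60)(0.55) − (-0.05)(-0.40) = 0.3100
  C_23 = −[(0.60)(-0.40) − (-0.20)(-0.40)] = 0.3200
  C_31 = (-0.20)(-0.15) − (-0.05)(0.75) = 0.0675
  C_32 = −[(0.60)(-0.15) − (-0.05)(-0.10)] = 0.0950
  C_33 = (0.60)(0.75) − (-0.20)(-0.10) = 0.4300
det(I−A) = Σ_j (I−A)_1j·C_1j = (0.60)(0.3525) + (-0.20)(0.1150) + (-0.05)(0.3400) = 0.1715
adj(I−A) = Cᵀ =
  [ 0.3525   0.1300   0.0675]
  [ 0.1150   0.3100   0.0950]
  [ 0.3400   0.3200   0.4300]
(I − A)⁻¹ = adj(I−A) / det(I−A) ≈
  [   2.0554     0.7580     0.3936]
  [   0.6706     1.8076     0.5539]
  [   1.9825     1.8659     2.5073]
Δx = (I − A)⁻¹ Δd with Δd having +50 in the Aerospace component and 0 elsewhere.
So Δx_1 = L_13 · (+50), where L_13 = adj(I−A)_13 / det(I−A) = 0.0675 / 0.1715.
Δx_1 = 0.0675 × (+50) / 0.1715 = 3.375 / 0.1715 ≈ 19.68.

Δx_1 = 19.68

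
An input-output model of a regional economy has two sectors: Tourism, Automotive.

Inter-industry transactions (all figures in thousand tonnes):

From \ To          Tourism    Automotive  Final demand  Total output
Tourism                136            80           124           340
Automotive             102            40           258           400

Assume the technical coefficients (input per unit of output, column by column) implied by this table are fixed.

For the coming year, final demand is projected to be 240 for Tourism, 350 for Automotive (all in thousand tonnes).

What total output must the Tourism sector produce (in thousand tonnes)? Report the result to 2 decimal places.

Technical coefficients a_ij = z_ij / X_j:
  a_11 = 136/340 = 0.40, a_21 = 102/340 = 0.30
  a_12 = 80/400 = 0.20, a_22 = 40/400 = 0.10
I − A =
  [   0.60    -0.20]
  [  -0.30     0.90]
det(I−A) = (0.60)(0.90) − (-0.20)(-0.30) = 0.4800
adj(I−A) = [[0.90, 0.20], [0.30, 0.60]]
(I − A)⁻¹ = adj(I−A) / det(I−A) ≈
  [   1.8750     0.4167]
  [   0.6250     1.2500]
x = (I − A)⁻¹ d = adj(I−A)·d / det(I−A), with det(I−A) = 0.4800:
  x_1 = (0.90·240 + 0.20·350) / 0.4800 = 286.00 / 0.4800 ≈ 595.83
  x_2 = (0.30·240 + 0.60·350) / 0.4800 = 282.00 / 0.4800 = 587.50

x_1 = 595.83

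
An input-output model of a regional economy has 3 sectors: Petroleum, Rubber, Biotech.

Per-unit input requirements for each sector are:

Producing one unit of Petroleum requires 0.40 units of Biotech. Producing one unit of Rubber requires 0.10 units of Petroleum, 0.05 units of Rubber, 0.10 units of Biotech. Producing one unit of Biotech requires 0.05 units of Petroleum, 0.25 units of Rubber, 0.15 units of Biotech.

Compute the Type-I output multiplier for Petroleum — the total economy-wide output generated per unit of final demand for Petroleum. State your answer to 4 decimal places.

I − A =
  [   1.00    -0.10    -0.05]
  [   0.00     0.95    -0.25]
  [  -0.40    -0.10     0.85]
Cofactors of I−A, C_ij = (−1)^(i+j)·(minor ij) (rows/columns in the sector order above):
  C_11 = (0.95)(0.85) − (-0.25)(-0.10) = 0.7825
  C_12 = −[(0.00)(0.85) − (-0.25)(-0.40)] = 0.1000
  C_13 = (0.00)(-0.10) − (0.95)(-0.40) = 0.3800
  C_21 = −[(-0.10)(0.85) − (-0.05)(-0.10)] = 0.0900
  C_22 = (1.00)(0.85) − (-0.05)(-0.40) = 0.8300
  C_23 = −[(1.00)(-0.10) − (-0.10)(-0.40)] = 0.1400
  C_31 = (-0.10)(-0.25) − (-0.05)(0.95) = 0.0725
  C_32 = −[(1.00)(-0.25) − (-0.05)(0.00)] = 0.2500
  C_33 = (1.00)(0.95) − (-0.10)(0.00) = 0.9500
det(I−A) = Σ_j (I−A)_1j·C_1j = (1.00)(0.7825) + (-0.10)(0.1000) + (-0.05)(0.3800) = 0.7535
adj(I−A) = Cᵀ =
  [ 0.7825   0.0900   0.0725]
  [ 0.1000   0.8300   0.2500]
  [ 0.3800   0.1400   0.9500]
(I − A)⁻¹ = adj(I−A) / det(I−A) ≈
  [   1.03849     0.11944     0.09622]
  [   0.13271     1.10153     0.33179]
  [   0.50431     0.18580     1.26078]
The output multiplier for sector j is the column-j sum of the Leontief inverse (I − A)⁻¹ = adj(I−A) / det(I−A).
Column 1 of adj(I−A): (0.7825, 0.1000, 0.3800); det(I−A) = 0.7535.
m_1 = (0.7825 + 0.1000 + 0.3800) / 0.7535 = 1.2625 / 0.7535 ≈ 1.6755.

m_1 = 1.6755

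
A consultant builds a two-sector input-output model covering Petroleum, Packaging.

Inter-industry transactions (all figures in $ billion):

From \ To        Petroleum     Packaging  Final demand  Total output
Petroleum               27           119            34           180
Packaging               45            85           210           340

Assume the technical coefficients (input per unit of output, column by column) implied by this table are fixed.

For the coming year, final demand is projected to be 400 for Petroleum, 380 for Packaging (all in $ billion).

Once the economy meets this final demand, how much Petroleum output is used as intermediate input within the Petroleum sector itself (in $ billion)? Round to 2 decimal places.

Technical coefficients a_ij = z_ij / X_j:
  a_11 = 27/180 = 0.15, a_21 = 45/180 = 0.25
  a_12 = 119/340 = 0.35, a_22 = 85/340 = 0.25
I − A =
  [   0.85    -0.35]
  [  -0.25     0.75]
det(I−A) = (0.85)(0.75) − (-0.35)(-0.25) = 0.5500
adj(I−A) = [[0.75, 0.35], [0.25, 0.85]]
(I − A)⁻¹ = adj(I−A) / det(I−A) ≈
  [   1.3636     0.6364]
  [   0.4545     1.5455]
First solve x = (I − A)⁻¹ d = adj(I−A)·d / det(I−A); in particular x_1 = (0.75·400 + 0.35·380) / 0.5500 = 433.00 / 0.5500 ≈ 787.2727.
Intermediate flow from 1 to 1: z_11 = a_11 · x_1 = 0.15 × 433.00 / 0.5500 = 64.95 / 0.5500 ≈ 118.09.

z_11 = 118.09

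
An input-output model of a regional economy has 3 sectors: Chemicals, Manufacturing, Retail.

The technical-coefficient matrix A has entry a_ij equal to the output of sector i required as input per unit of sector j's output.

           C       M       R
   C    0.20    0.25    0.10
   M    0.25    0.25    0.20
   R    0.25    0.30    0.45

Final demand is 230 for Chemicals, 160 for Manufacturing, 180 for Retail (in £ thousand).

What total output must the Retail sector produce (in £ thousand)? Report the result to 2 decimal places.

x_R = 983.96

I − A =
  [   0.80    -0.25    -0.10]
  [  -0.25     0.75    -0.20]
  [  -0.25    -0.30     0.55]
Cofactors of I−A, C_ij = (−1)^(i+j)·(minor ij) (rows/columns in the sector order above):
  C_11 = (0.75)(0.55) − (-0.20)(-0.30) = 0.3525
  C_12 = −[(-0.25)(0.55) − (-0.20)(-0.25)] = 0.1875
  C_13 = (-0.25)(-0.30) − (0.75)(-0.25) = 0.2625
  C_21 = −[(-0.25)(0.55) − (-0.10)(-0.30)] = 0.1675
  C_22 = (0.80)(0.55) − (-0.10)(-0.25) = 0.4150
  C_23 = −[(0.80)(-0.30) − (-0.25)(-0.25)] = 0.3025
  C_31 = (-0.25)(-0.20) − (-0.10)(0.75) = 0.1250
  C_32 = −[(0.80)(-0.20) − (-0.10)(-0.25)] = 0.1850
  C_33 = (0.80)(0.75) − (-0.25)(-0.25) = 0.5375
det(I−A) = Σ_j (I−A)_1j·C_1j = (0.80)(0.3525) + (-0.25)(0.1875) + (-0.10)(0.2625) = 0.208875
adj(I−A) = Cᵀ =
  [ 0.3525   0.1675   0.1250]
  [ 0.1875   0.4150   0.1850]
  [ 0.2625   0.3025   0.5375]
(I − A)⁻¹ = adj(I−A) / det(I−A) ≈
  [   1.6876     0.8019     0.5984]
  [   0.8977     1.9868     0.8857]
  [   1.2567     1.4482     2.5733]
x = (I − A)⁻¹ d = adj(I−A)·d / det(I−A), with det(I−A) = 0.208875:
  x_C = (0.3525·230 + 0.1675·160 + 0.1250·180) / 0.208875 = 130.375 / 0.208875 ≈ 624.18
  x_M = (0.1875·230 + 0.4150·160 + 0.1850·180) / 0.208875 = 142.825 / 0.208875 ≈ 683.78
  x_R = (0.2625·230 + 0.3025·160 + 0.5375·180) / 0.208875 = 205.525 / 0.208875 ≈ 983.96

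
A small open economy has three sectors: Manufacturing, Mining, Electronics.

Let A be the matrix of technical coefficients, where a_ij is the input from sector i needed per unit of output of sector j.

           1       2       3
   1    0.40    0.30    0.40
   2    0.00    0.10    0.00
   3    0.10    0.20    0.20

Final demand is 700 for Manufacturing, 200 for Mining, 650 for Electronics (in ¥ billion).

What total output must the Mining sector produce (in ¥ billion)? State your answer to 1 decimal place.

x_2 = 222.2

I − A =
  [   0.60    -0.30    -0.40]
  [   0.00     0.90     0.00]
  [  -0.10    -0.20     0.80]
Cofactors of I−A, C_ij = (−1)^(i+j)·(minor ij) (rows/columns in the sector order above):
  C_11 = (0.90)(0.80) − (0.00)(-0.20) = 0.7200
  C_12 = −[(0.00)(0.80) − (0.00)(-0.10)] = 0.0000
  C_13 = (0.00)(-0.20) − (0.90)(-0.10) = 0.0900
  C_21 = −[(-0.30)(0.80) − (-0.40)(-0.20)] = 0.3200
  C_22 = (0.60)(0.80) − (-0.40)(-0.10) = 0.4400
  C_23 = −[(0.60)(-0.20) − (-0.30)(-0.10)] = 0.1500
  C_31 = (-0.30)(0.00) − (-0.40)(0.90) = 0.3600
  C_32 = −[(0.60)(0.00) − (-0.40)(0.00)] = 0.0000
  C_33 = (0.60)(0.90) − (-0.30)(0.00) = 0.5400
det(I−A) = Σ_j (I−A)_1j·C_1j = (0.60)(0.7200) + (-0.30)(0.0000) + (-0.40)(0.0900) = 0.3960
adj(I−A) = Cᵀ =
  [ 0.7200   0.3200   0.3600]
  [ 0.0000   0.4400   0.0000]
  [ 0.0900   0.1500   0.5400]
(I − A)⁻¹ = adj(I−A) / det(I−A) ≈
  [   1.8182     0.8081     0.9091]
  [   0.0000     1.1111     0.0000]
  [   0.2273     0.3788     1.3636]
x = (I − A)⁻¹ d = adj(I−A)·d / det(I−A), with det(I−A) = 0.3960:
  x_1 = (0.7200·700 + 0.3200·200 + 0.3600·650) / 0.3960 = 802.00 / 0.3960 ≈ 2025.3
  x_2 = (0.0000·700 + 0.4400·200 + 0.0000·650) / 0.3960 = 88.00 / 0.3960 ≈ 222.2
  x_3 = (0.0900·700 + 0.1500·200 + 0.5400·650) / 0.3960 = 444.00 / 0.3960 ≈ 1121.2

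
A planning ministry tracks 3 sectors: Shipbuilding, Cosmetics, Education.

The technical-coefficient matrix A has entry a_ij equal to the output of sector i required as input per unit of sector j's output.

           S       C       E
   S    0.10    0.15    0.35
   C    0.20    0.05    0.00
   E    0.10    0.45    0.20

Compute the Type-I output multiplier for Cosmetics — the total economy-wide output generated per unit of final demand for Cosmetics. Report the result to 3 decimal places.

I − A =
  [   0.90    -0.15    -0.35]
  [  -0.20     0.95     0.00]
  [  -0.10    -0.45     0.80]
Cofactors of I−A, C_ij = (−1)^(i+j)·(minor ij) (rows/columns in the sector order above):
  C_11 = (0.95)(0.80) − (0.00)(-0.45) = 0.7600
  C_12 = −[(-0.20)(0.80) − (0.00)(-0.10)] = 0.1600
  C_13 = (-0.20)(-0.45) − (0.95)(-0.10) = 0.1850
  C_21 = −[(-0.15)(0.80) − (-0.35)(-0.45)] = 0.2775
  C_22 = (0.90)(0.80) − (-0.35)(-0.10) = 0.6850
  C_23 = −[(0.90)(-0.45) − (-0.15)(-0.10)] = 0.4200
  C_31 = (-0.15)(0.00) − (-0.35)(0.95) = 0.3325
  C_32 = −[(0.90)(0.00) − (-0.35)(-0.20)] = 0.0700
  C_33 = (0.90)(0.95) − (-0.15)(-0.20) = 0.8250
det(I−A) = Σ_j (I−A)_1j·C_1j = (0.90)(0.7600) + (-0.15)(0.1600) + (-0.35)(0.1850) = 0.59525
adj(I−A) = Cᵀ =
  [ 0.7600   0.2775   0.3325]
  [ 0.1600   0.6850   0.0700]
  [ 0.1850   0.4200   0.8250]
(I − A)⁻¹ = adj(I−A) / det(I−A) ≈
  [   1.2768     0.4662     0.5586]
  [   0.2688     1.1508     0.1176]
  [   0.3108     0.7056     1.3860]
The output multiplier for sector j is the column-j sum of the Leontief inverse (I − A)⁻¹ = adj(I−A) / det(I−A).
Column C of adj(I−A): (0.2775, 0.6850, 0.4200); det(I−A) = 0.59525.
m_C = (0.2775 + 0.6850 + 0.4200) / 0.59525 = 1.3825 / 0.59525 ≈ 2.323.

m_C = 2.323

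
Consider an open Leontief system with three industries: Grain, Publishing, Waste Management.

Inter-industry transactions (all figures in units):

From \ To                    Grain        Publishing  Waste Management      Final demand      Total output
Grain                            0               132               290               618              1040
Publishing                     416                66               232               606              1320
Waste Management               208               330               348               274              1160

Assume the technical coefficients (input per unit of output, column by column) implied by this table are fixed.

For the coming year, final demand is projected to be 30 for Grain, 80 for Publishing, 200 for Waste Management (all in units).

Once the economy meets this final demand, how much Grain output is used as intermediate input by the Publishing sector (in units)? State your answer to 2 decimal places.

z_GP = 23.82

Technical coefficients a_ij = z_ij / X_j:
  a_GG = 0/1040 = 0.00, a_PG = 416/1040 = 0.40, a_WG = 208/1040 = 0.20
  a_GP = 132/1320 = 0.10, a_PP = 66/1320 = 0.05, a_WP = 330/1320 = 0.25
  a_GW = 290/1160 = 0.25, a_PW = 232/1160 = 0.20, a_WW = 348/1160 = 0.30
I − A =
  [   1.00    -0.10    -0.25]
  [  -0.40     0.95    -0.20]
  [  -0.20    -0.25     0.70]
Cofactors of I−A, C_ij = (−1)^(i+j)·(minor ij) (rows/columns in the sector order above):
  C_11 = (0.95)(0.70) − (-0.20)(-0.25) = 0.6150
  C_12 = −[(-0.40)(0.70) − (-0.20)(-0.20)] = 0.3200
  C_13 = (-0.40)(-0.25) − (0.95)(-0.20) = 0.2900
  C_21 = −[(-0.10)(0.70) − (-0.25)(-0.25)] = 0.1325
  C_22 = (1.00)(0.70) − (-0.25)(-0.20) = 0.6500
  C_23 = −[(1.00)(-0.25) − (-0.10)(-0.20)] = 0.2700
  C_31 = (-0.10)(-0.20) − (-0.25)(0.95) = 0.2575
  C_32 = −[(1.00)(-0.20) − (-0.25)(-0.40)] = 0.3000
  C_33 = (1.00)(0.95) − (-0.10)(-0.40) = 0.9100
det(I−A) = Σ_j (I−A)_1j·C_1j = (1.00)(0.6150) + (-0.10)(0.3200) + (-0.25)(0.2900) = 0.5105
adj(I−A) = Cᵀ =
  [ 0.6150   0.1325   0.2575]
  [ 0.3200   0.6500   0.3000]
  [ 0.2900   0.2700   0.9100]
(I − A)⁻¹ = adj(I−A) / det(I−A) ≈
  [   1.2047     0.2595     0.5044]
  [   0.6268     1.2733     0.5877]
  [   0.5681     0.5289     1.7826]
First solve x = (I − A)⁻¹ d = adj(I−A)·d / det(I−A); in particular x_P = (0.3200·30 + 0.6500·80 + 0.3000·200) / 0.5105 = 121.60 / 0.5105 ≈ 238.1978.
Intermediate flow from G to P: z_GP = a_GP · x_P = 0.10 × 121.60 / 0.5105 = 12.16 / 0.5105 ≈ 23.82.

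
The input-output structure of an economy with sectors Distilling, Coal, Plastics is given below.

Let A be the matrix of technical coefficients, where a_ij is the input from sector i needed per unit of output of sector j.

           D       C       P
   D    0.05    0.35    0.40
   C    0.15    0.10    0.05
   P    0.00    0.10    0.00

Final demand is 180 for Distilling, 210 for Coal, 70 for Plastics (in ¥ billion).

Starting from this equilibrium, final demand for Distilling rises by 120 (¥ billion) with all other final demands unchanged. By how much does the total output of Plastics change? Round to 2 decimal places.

I − A =
  [   0.95    -0.35    -0.40]
  [  -0.15     0.90    -0.05]
  [   0.00    -0.10     1.00]
Cofactors of I−A, C_ij = (−1)^(i+j)·(minor ij) (rows/columns in the sector order above):
  C_11 = (0.90)(1.00) − (-0.05)(-0.10) = 0.8950
  C_12 = −[(-0.15)(1.00) − (-0.05)(0.00)] = 0.1500
  C_13 = (-0.15)(-0.10) − (0.90)(0.00) = 0.0150
  C_21 = −[(-0.35)(1.00) − (-0.40)(-0.10)] = 0.3900
  C_22 = (0.95)(1.00) − (-0.40)(0.00) = 0.9500
  C_23 = −[(0.95)(-0.10) − (-0.35)(0.00)] = 0.0950
  C_31 = (-0.35)(-0.05) − (-0.40)(0.90) = 0.3775
  C_32 = −[(0.95)(-0.05) − (-0.40)(-0.15)] = 0.1075
  C_33 = (0.95)(0.90) − (-0.35)(-0.15) = 0.8025
det(I−A) = Σ_j (I−A)_1j·C_1j = (0.95)(0.8950) + (-0.35)(0.1500) + (-0.40)(0.0150) = 0.79175
adj(I−A) = Cᵀ =
  [ 0.8950   0.3900   0.3775]
  [ 0.1500   0.9500   0.1075]
  [ 0.0150   0.0950   0.8025]
(I − A)⁻¹ = adj(I−A) / det(I−A) ≈
  [   1.1304     0.4926     0.4768]
  [   0.1895     1.1999     0.1358]
  [   0.0189     0.1200     1.0136]
Δx = (I − A)⁻¹ Δd with Δd having +120 in the Distilling component and 0 elsewhere.
So Δx_P = L_PD · (+120), where L_PD = adj(I−A)_PD / det(I−A) = 0.0150 / 0.79175.
Δx_P = 0.0150 × (+120) / 0.79175 = 1.80 / 0.79175 ≈ 2.27.

Δx_P = 2.27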